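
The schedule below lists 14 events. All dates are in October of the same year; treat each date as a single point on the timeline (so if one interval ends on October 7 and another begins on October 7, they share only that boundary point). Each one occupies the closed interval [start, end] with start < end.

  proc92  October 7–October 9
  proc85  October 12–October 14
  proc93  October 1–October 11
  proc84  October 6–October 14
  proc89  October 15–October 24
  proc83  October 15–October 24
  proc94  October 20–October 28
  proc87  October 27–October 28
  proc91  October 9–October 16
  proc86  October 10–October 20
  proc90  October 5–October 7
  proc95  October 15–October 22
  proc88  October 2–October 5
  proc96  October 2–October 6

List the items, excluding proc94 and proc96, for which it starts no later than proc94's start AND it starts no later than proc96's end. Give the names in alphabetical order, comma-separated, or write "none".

proc84, proc88, proc90, proc93

Conditions: its start is no later than proc94's start (X.start <= October 20) AND its start is no later than proc96's end (X.start <= October 6).
proc83: start October 15 <= October 20? ✓; start October 15 <= October 6? ✗ → no.
proc84: start October 6 <= October 20? ✓; start October 6 <= October 6? ✓ → yes.
proc85: start October 12 <= October 20? ✓; start October 12 <= October 6? ✗ → no.
proc86: start October 10 <= October 20? ✓; start October 10 <= October 6? ✗ → no.
proc87: start October 27 <= October 20? ✗; start October 27 <= October 6? ✗ → no.
proc88: start October 2 <= October 20? ✓; start October 2 <= October 6? ✓ → yes.
proc89: start October 15 <= October 20? ✓; start October 15 <= October 6? ✗ → no.
proc90: start October 5 <= October 20? ✓; start October 5 <= October 6? ✓ → yes.
proc91: start October 9 <= October 20? ✓; start October 9 <= October 6? ✗ → no.
proc92: start October 7 <= October 20? ✓; start October 7 <= October 6? ✗ → no.
proc93: start October 1 <= October 20? ✓; start October 1 <= October 6? ✓ → yes.
proc95: start October 15 <= October 20? ✓; start October 15 <= October 6? ✗ → no.
Result: proc84, proc88, proc90, proc93.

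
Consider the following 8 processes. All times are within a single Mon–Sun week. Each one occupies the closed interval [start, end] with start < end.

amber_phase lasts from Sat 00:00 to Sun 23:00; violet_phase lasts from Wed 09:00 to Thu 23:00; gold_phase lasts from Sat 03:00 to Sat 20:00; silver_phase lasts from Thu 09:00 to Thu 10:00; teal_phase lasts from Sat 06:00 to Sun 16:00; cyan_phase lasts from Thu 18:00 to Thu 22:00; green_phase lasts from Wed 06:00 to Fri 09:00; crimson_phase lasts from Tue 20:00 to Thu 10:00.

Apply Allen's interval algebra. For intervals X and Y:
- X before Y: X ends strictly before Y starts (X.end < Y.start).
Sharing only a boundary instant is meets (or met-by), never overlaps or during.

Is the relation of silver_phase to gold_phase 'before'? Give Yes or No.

silver_phase = [Thu 09:00, Thu 10:00], gold_phase = [Sat 03:00, Sat 20:00].
Actual relation of silver_phase to gold_phase: before.
Asked whether 'before' holds → Yes.

Yes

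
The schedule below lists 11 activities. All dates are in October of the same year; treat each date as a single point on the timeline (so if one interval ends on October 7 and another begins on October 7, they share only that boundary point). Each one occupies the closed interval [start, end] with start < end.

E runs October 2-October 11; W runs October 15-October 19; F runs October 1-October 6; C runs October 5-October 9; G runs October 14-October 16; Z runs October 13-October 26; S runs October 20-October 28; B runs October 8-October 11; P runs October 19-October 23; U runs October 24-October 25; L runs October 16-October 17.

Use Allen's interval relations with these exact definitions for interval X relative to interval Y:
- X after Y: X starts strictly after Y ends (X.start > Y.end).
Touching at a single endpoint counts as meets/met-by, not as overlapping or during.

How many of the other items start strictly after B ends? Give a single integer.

Target B = [October 8, October 11].
C [October 5, October 9] → overlaps → no.
E [October 2, October 11] → finished-by → no.
F [October 1, October 6] → before → no.
G [October 14, October 16] → after → counts.
L [October 16, October 17] → after → counts.
P [October 19, October 23] → after → counts.
S [October 20, October 28] → after → counts.
U [October 24, October 25] → after → counts.
W [October 15, October 19] → after → counts.
Z [October 13, October 26] → after → counts.
Total: 7.

7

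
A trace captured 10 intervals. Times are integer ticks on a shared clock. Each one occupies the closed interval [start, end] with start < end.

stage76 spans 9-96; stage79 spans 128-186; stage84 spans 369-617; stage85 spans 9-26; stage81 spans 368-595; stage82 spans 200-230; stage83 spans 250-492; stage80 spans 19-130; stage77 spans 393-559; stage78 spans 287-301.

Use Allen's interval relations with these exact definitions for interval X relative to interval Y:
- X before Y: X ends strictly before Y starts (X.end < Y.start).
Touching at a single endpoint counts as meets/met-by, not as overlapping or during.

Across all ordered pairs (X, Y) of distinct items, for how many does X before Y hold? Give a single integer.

34

Checking all 90 ordered pairs for relation 'before'; matching pairs in alphabetical order:
(stage76, stage77): stage76 before stage77 ✓
(stage76, stage78): stage76 before stage78 ✓
(stage76, stage79): stage76 before stage79 ✓
(stage76, stage81): stage76 before stage81 ✓
(stage76, stage82): stage76 before stage82 ✓
(stage76, stage83): stage76 before stage83 ✓
(stage76, stage84): stage76 before stage84 ✓
(stage78, stage77): stage78 before stage77 ✓
(stage78, stage81): stage78 before stage81 ✓
(stage78, stage84): stage78 before stage84 ✓
(stage79, stage77): stage79 before stage77 ✓
(stage79, stage78): stage79 before stage78 ✓
(stage79, stage81): stage79 before stage81 ✓
(stage79, stage82): stage79 before stage82 ✓
(stage79, stage83): stage79 before stage83 ✓
(stage79, stage84): stage79 before stage84 ✓
(stage80, stage77): stage80 before stage77 ✓
(stage80, stage78): stage80 before stage78 ✓
(stage80, stage81): stage80 before stage81 ✓
(stage80, stage82): stage80 before stage82 ✓
(stage80, stage83): stage80 before stage83 ✓
(stage80, stage84): stage80 before stage84 ✓
(stage82, stage77): stage82 before stage77 ✓
(stage82, stage78): stage82 before stage78 ✓
... plus 10 further pairs not listed.
Count: 34.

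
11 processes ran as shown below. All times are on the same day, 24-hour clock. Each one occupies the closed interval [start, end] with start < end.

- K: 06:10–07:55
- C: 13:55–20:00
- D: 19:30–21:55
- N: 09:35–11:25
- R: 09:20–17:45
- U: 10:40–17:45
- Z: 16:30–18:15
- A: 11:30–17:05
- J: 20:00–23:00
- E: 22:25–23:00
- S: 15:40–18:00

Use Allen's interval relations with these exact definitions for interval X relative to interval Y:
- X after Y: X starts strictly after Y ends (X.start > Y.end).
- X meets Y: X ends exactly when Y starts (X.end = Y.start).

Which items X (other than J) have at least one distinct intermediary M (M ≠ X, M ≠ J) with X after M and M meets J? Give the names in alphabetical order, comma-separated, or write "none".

E

Target J = [20:00, 23:00].
Intermediaries M with M meets J: C.
Via C — items with X after C: E.
Union: E.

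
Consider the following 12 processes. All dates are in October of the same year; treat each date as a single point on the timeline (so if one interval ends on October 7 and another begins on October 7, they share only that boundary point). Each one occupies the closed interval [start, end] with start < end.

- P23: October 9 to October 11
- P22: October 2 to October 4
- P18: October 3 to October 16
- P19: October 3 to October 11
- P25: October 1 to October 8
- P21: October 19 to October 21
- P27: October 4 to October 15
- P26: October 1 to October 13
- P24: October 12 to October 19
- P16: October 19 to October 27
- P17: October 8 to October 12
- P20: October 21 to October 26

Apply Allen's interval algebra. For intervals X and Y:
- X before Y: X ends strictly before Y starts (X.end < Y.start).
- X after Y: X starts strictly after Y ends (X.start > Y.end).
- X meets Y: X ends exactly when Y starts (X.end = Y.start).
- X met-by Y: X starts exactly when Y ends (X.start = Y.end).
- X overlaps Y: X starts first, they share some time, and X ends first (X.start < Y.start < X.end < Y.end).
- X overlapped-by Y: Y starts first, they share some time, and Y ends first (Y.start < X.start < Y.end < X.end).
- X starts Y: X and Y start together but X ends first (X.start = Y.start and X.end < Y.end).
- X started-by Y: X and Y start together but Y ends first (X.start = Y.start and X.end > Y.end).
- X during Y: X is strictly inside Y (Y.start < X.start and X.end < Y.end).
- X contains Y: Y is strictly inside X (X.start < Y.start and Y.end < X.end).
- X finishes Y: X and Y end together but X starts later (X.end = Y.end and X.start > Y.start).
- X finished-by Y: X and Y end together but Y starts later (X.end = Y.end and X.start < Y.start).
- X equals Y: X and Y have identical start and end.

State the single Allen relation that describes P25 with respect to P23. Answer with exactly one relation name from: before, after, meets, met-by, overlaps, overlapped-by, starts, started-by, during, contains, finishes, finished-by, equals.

before

P25 = [October 1, October 8]; P23 = [October 9, October 11].
Compare endpoints: P25.start < P23.start, P25.start < P23.end, P25.end < P23.start, P25.end < P23.end.
That pattern is 'before'.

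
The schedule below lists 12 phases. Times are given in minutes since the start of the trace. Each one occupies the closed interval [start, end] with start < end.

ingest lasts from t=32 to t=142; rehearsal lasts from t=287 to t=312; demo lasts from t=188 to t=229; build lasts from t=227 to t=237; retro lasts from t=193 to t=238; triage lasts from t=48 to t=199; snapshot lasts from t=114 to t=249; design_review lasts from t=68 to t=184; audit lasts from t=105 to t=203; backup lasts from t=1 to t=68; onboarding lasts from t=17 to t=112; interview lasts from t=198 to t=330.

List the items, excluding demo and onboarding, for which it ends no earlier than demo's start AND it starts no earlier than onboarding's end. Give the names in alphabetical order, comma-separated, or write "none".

build, interview, rehearsal, retro, snapshot

Conditions: its end is no earlier than demo's start (X.end >= t=188) AND its start is no earlier than onboarding's end (X.start >= t=112).
audit: end t=203 >= t=188? ✓; start t=105 >= t=112? ✗ → no.
backup: end t=68 >= t=188? ✗; start t=1 >= t=112? ✗ → no.
build: end t=237 >= t=188? ✓; start t=227 >= t=112? ✓ → yes.
design_review: end t=184 >= t=188? ✗; start t=68 >= t=112? ✗ → no.
ingest: end t=142 >= t=188? ✗; start t=32 >= t=112? ✗ → no.
interview: end t=330 >= t=188? ✓; start t=198 >= t=112? ✓ → yes.
rehearsal: end t=312 >= t=188? ✓; start t=287 >= t=112? ✓ → yes.
retro: end t=238 >= t=188? ✓; start t=193 >= t=112? ✓ → yes.
snapshot: end t=249 >= t=188? ✓; start t=114 >= t=112? ✓ → yes.
triage: end t=199 >= t=188? ✓; start t=48 >= t=112? ✗ → no.
Result: build, interview, rehearsal, retro, snapshot.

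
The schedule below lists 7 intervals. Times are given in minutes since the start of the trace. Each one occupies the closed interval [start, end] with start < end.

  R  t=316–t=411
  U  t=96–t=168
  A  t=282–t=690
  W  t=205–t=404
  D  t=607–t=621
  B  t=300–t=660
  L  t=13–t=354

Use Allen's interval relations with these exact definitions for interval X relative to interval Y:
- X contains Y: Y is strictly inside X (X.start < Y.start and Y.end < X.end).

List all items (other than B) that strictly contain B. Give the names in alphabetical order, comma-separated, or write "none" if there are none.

A

Target B = [t=300, t=660].
A [t=282, t=690] → contains → yes.
D [t=607, t=621] → during → no.
L [t=13, t=354] → overlaps → no.
R [t=316, t=411] → during → no.
U [t=96, t=168] → before → no.
W [t=205, t=404] → overlaps → no.
Result: A.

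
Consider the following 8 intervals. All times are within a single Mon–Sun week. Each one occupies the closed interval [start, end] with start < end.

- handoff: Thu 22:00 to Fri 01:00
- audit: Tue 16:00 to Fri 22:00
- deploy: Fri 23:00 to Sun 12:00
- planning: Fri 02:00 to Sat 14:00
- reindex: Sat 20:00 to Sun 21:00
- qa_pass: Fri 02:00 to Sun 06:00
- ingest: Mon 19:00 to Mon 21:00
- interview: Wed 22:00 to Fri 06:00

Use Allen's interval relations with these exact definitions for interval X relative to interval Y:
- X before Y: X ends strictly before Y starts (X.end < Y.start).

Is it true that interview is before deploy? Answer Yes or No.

Yes

interview = [Wed 22:00, Fri 06:00], deploy = [Fri 23:00, Sun 12:00].
Actual relation of interview to deploy: before.
Asked whether 'before' holds → Yes.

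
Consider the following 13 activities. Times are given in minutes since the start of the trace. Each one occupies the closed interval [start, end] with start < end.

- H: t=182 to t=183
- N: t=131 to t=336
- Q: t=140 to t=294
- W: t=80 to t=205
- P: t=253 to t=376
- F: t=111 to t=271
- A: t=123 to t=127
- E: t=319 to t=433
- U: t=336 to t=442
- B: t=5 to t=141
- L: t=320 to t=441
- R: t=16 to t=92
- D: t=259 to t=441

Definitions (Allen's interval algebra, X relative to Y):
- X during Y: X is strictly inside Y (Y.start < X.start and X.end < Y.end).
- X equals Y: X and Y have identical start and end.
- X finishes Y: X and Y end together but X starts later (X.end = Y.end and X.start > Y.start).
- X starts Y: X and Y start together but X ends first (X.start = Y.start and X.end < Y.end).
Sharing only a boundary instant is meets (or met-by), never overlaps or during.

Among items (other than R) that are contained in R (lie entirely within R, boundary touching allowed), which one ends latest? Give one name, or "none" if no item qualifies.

none

Target R = [t=16, t=92].
A [t=123, t=127] → after → excluded.
B [t=5, t=141] → contains → excluded.
D [t=259, t=441] → after → excluded.
E [t=319, t=433] → after → excluded.
F [t=111, t=271] → after → excluded.
H [t=182, t=183] → after → excluded.
L [t=320, t=441] → after → excluded.
N [t=131, t=336] → after → excluded.
P [t=253, t=376] → after → excluded.
Q [t=140, t=294] → after → excluded.
U [t=336, t=442] → after → excluded.
W [t=80, t=205] → overlapped-by → excluded.
No candidates → none.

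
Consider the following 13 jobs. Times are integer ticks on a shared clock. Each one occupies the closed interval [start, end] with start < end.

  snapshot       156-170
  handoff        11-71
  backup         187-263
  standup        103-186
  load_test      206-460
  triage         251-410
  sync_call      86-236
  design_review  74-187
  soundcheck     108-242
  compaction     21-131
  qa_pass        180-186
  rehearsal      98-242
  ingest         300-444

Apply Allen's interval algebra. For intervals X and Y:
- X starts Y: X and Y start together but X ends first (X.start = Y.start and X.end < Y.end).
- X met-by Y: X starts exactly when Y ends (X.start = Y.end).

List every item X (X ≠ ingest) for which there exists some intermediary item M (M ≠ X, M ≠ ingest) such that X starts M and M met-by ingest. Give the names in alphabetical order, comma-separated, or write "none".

none

Target ingest = [300, 444].
Intermediaries M with M met-by ingest: none.
Union: none.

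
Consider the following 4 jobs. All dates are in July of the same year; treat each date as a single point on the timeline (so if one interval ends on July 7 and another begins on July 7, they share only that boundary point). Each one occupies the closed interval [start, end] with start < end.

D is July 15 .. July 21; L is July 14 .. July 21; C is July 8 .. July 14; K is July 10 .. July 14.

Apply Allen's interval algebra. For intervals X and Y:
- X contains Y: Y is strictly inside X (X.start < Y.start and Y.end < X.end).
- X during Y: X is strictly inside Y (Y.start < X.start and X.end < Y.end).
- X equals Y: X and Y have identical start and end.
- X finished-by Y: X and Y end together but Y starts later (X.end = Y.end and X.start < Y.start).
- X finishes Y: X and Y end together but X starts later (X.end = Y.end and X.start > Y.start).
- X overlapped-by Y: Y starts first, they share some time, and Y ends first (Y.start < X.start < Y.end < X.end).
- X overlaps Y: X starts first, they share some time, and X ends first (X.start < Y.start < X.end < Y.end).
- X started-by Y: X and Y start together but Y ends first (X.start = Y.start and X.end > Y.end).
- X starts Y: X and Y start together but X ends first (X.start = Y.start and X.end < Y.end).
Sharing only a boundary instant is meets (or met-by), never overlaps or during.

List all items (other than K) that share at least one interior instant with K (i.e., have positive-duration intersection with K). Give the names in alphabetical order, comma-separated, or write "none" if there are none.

Target K = [July 10, July 14].
C [July 8, July 14] → finished-by → yes.
D [July 15, July 21] → after → no.
L [July 14, July 21] → met-by → no.
Result: C.

C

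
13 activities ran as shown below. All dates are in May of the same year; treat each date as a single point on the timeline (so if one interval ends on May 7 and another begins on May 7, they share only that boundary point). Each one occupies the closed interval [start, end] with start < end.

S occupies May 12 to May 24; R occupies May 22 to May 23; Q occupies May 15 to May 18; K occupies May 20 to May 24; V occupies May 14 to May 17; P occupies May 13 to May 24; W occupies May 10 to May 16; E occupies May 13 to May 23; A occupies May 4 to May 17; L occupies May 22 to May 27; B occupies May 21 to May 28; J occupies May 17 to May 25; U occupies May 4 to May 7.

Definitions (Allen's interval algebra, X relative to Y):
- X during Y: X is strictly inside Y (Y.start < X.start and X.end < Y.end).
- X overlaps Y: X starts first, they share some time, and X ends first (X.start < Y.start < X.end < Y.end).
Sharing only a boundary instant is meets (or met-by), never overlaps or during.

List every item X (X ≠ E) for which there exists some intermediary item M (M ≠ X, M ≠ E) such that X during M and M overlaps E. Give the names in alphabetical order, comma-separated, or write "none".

Target E = [May 13, May 23].
Intermediaries M with M overlaps E: A, W.
Via A — items with X during A: W.
Via W — items with X during W: none.
Union: W.

W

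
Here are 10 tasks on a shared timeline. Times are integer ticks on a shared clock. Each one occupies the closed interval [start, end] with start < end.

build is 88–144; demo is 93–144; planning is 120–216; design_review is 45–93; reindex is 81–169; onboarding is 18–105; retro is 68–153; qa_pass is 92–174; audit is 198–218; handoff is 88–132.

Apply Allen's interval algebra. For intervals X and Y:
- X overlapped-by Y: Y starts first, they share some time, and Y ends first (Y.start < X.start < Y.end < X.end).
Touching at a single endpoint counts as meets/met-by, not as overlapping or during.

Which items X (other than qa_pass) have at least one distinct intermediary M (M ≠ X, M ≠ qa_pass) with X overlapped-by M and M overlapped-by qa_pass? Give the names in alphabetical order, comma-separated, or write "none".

Target qa_pass = [92, 174].
Intermediaries M with M overlapped-by qa_pass: planning.
Via planning — items with X overlapped-by planning: audit.
Union: audit.

audit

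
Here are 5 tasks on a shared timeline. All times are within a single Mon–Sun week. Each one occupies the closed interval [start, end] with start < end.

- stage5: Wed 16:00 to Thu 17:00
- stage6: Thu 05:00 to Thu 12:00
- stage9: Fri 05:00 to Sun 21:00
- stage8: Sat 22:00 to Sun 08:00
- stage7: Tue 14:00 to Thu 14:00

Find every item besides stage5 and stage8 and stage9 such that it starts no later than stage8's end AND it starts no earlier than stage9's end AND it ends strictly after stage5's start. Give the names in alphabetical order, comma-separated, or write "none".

Conditions: its start is no later than stage8's end (X.start <= Sun 08:00) AND its start is no earlier than stage9's end (X.start >= Sun 21:00) AND its end is strictly after stage5's start (X.end > Wed 16:00).
stage6: start Thu 05:00 <= Sun 08:00? ✓; start Thu 05:00 >= Sun 21:00? ✗; end Thu 12:00 > Wed 16:00? ✓ → no.
stage7: start Tue 14:00 <= Sun 08:00? ✓; start Tue 14:00 >= Sun 21:00? ✗; end Thu 14:00 > Wed 16:00? ✓ → no.
Result: none.

none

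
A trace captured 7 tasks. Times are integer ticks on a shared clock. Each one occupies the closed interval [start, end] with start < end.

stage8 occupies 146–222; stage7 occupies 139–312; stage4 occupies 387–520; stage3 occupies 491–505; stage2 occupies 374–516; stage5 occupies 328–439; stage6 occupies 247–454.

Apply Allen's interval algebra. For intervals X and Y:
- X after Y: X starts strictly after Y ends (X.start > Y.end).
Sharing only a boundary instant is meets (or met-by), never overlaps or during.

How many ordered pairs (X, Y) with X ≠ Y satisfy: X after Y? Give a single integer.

11

Checking all 42 ordered pairs for relation 'after'; matching pairs in alphabetical order:
(stage2, stage7): stage2 after stage7 ✓
(stage2, stage8): stage2 after stage8 ✓
(stage3, stage5): stage3 after stage5 ✓
(stage3, stage6): stage3 after stage6 ✓
(stage3, stage7): stage3 after stage7 ✓
(stage3, stage8): stage3 after stage8 ✓
(stage4, stage7): stage4 after stage7 ✓
(stage4, stage8): stage4 after stage8 ✓
(stage5, stage7): stage5 after stage7 ✓
(stage5, stage8): stage5 after stage8 ✓
(stage6, stage8): stage6 after stage8 ✓
Count: 11.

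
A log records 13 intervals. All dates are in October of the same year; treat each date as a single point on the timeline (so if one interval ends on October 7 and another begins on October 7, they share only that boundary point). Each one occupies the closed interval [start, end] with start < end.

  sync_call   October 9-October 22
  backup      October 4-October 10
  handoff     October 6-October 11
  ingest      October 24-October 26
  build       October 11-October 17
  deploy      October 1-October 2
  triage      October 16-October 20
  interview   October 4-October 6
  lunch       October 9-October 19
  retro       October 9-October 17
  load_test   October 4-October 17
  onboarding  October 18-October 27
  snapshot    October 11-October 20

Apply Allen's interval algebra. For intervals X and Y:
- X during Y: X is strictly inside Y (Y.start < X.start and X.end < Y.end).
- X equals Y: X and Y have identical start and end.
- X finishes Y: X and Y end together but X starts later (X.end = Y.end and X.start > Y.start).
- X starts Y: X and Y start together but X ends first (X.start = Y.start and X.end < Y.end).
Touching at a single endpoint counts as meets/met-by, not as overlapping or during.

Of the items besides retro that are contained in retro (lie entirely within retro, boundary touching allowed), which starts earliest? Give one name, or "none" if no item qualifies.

build

Target retro = [October 9, October 17].
backup [October 4, October 10] → overlaps → excluded.
build [October 11, October 17] → finishes → candidate.
deploy [October 1, October 2] → before → excluded.
handoff [October 6, October 11] → overlaps → excluded.
ingest [October 24, October 26] → after → excluded.
interview [October 4, October 6] → before → excluded.
load_test [October 4, October 17] → finished-by → excluded.
lunch [October 9, October 19] → started-by → excluded.
onboarding [October 18, October 27] → after → excluded.
snapshot [October 11, October 20] → overlapped-by → excluded.
sync_call [October 9, October 22] → started-by → excluded.
triage [October 16, October 20] → overlapped-by → excluded.
Among candidates, earliest start is October 11 → build.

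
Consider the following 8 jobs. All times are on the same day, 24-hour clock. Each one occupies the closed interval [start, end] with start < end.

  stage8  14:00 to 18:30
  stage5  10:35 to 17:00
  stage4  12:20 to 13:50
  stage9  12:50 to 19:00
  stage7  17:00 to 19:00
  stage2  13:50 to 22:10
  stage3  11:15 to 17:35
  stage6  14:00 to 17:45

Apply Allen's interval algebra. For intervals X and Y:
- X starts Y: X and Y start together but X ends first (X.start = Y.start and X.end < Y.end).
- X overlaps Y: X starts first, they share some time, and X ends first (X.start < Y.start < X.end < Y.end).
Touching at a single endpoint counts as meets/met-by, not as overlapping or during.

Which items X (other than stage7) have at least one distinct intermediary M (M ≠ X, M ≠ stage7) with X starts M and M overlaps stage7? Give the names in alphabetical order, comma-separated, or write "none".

stage6

Target stage7 = [17:00, 19:00].
Intermediaries M with M overlaps stage7: stage3, stage6, stage8.
Via stage3 — items with X starts stage3: none.
Via stage6 — items with X starts stage6: none.
Via stage8 — items with X starts stage8: stage6.
Union: stage6.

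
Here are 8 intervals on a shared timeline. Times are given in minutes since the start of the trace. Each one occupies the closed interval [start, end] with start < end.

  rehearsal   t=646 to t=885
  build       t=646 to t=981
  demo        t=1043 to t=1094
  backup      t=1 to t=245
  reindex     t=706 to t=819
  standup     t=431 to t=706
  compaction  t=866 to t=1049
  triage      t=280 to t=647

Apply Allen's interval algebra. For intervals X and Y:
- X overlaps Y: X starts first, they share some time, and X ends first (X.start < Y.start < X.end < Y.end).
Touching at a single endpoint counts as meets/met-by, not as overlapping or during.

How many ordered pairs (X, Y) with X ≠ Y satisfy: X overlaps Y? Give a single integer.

Checking all 56 ordered pairs for relation 'overlaps'; matching pairs in alphabetical order:
(build, compaction): build overlaps compaction ✓
(compaction, demo): compaction overlaps demo ✓
(rehearsal, compaction): rehearsal overlaps compaction ✓
(standup, build): standup overlaps build ✓
(standup, rehearsal): standup overlaps rehearsal ✓
(triage, build): triage overlaps build ✓
(triage, rehearsal): triage overlaps rehearsal ✓
(triage, standup): triage overlaps standup ✓
Count: 8.

8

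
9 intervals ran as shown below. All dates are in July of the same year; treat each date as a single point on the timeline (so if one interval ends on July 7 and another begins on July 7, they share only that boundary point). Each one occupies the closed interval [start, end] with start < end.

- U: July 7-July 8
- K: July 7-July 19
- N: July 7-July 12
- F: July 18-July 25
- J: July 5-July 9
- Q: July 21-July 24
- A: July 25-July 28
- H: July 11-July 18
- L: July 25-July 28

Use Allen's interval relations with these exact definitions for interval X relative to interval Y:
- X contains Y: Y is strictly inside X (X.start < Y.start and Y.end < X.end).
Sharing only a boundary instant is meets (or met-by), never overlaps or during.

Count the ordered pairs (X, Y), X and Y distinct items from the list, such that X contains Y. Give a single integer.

3

Checking all 72 ordered pairs for relation 'contains'; matching pairs in alphabetical order:
(F, Q): F contains Q ✓
(J, U): J contains U ✓
(K, H): K contains H ✓
Count: 3.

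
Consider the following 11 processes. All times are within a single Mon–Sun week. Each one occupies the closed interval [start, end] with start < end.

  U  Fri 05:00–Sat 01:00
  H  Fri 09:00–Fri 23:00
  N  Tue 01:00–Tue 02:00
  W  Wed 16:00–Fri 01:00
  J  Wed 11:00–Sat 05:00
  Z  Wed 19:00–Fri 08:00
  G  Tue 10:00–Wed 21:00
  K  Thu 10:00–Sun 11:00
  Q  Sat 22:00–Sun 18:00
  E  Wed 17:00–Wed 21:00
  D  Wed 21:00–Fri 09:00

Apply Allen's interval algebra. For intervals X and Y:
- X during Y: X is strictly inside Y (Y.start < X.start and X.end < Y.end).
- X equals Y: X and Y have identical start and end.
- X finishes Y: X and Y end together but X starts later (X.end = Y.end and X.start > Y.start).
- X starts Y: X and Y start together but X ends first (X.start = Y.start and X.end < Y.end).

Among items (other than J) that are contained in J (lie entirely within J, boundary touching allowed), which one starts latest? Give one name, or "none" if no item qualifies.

Target J = [Wed 11:00, Sat 05:00].
D [Wed 21:00, Fri 09:00] → during → candidate.
E [Wed 17:00, Wed 21:00] → during → candidate.
G [Tue 10:00, Wed 21:00] → overlaps → excluded.
H [Fri 09:00, Fri 23:00] → during → candidate.
K [Thu 10:00, Sun 11:00] → overlapped-by → excluded.
N [Tue 01:00, Tue 02:00] → before → excluded.
Q [Sat 22:00, Sun 18:00] → after → excluded.
U [Fri 05:00, Sat 01:00] → during → candidate.
W [Wed 16:00, Fri 01:00] → during → candidate.
Z [Wed 19:00, Fri 08:00] → during → candidate.
Among candidates, latest start is Fri 09:00 → H.

H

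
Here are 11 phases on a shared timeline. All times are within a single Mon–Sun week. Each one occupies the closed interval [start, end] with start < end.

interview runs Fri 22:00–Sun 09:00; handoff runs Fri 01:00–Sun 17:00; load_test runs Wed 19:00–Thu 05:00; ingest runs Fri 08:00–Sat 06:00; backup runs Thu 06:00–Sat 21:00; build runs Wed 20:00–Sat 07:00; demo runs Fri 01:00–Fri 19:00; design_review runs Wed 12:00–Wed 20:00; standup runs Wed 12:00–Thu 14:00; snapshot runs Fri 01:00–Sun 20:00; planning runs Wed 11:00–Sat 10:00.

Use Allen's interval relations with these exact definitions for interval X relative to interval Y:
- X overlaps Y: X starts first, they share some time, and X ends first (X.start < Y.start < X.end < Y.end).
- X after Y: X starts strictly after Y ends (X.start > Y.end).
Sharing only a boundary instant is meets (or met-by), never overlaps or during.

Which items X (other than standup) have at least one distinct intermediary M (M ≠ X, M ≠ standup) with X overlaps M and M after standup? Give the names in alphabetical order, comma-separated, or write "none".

backup, build, demo, ingest, planning

Target standup = [Wed 12:00, Thu 14:00].
Intermediaries M with M after standup: demo, handoff, ingest, interview, snapshot.
Via demo — items with X overlaps demo: none.
Via handoff — items with X overlaps handoff: backup, build, planning.
Via ingest — items with X overlaps ingest: demo.
Via interview — items with X overlaps interview: backup, build, ingest, planning.
Via snapshot — items with X overlaps snapshot: backup, build, planning.
Union: backup, build, demo, ingest, planning.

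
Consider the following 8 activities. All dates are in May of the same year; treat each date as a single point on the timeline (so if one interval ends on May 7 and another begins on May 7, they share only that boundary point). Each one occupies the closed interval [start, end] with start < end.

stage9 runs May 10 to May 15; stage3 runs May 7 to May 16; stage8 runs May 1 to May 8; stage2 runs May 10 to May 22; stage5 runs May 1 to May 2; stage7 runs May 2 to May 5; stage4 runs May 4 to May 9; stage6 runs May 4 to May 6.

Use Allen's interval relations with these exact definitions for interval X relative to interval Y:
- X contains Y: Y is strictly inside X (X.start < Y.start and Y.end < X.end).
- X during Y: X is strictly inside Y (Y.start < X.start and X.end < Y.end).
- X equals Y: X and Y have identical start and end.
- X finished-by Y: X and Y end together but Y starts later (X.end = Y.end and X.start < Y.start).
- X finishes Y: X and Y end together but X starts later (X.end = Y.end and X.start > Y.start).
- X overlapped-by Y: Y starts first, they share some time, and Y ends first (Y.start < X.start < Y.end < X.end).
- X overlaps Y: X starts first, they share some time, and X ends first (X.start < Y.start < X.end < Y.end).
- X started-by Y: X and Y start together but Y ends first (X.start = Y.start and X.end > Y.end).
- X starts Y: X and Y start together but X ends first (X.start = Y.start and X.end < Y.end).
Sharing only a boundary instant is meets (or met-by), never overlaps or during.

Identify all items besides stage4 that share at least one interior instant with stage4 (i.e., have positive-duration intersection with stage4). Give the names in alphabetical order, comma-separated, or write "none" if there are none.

Target stage4 = [May 4, May 9].
stage2 [May 10, May 22] → after → no.
stage3 [May 7, May 16] → overlapped-by → yes.
stage5 [May 1, May 2] → before → no.
stage6 [May 4, May 6] → starts → yes.
stage7 [May 2, May 5] → overlaps → yes.
stage8 [May 1, May 8] → overlaps → yes.
stage9 [May 10, May 15] → after → no.
Result: stage3, stage6, stage7, stage8.

stage3, stage6, stage7, stage8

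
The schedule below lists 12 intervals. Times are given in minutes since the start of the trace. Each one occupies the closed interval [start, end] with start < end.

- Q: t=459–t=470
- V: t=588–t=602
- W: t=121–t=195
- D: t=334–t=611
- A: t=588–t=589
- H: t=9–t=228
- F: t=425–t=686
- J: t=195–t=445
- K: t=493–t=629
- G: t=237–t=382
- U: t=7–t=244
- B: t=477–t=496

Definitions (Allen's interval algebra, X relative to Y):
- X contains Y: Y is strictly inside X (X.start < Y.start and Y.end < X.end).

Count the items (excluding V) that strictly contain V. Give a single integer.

Target V = [t=588, t=602].
A [t=588, t=589] → starts → no.
B [t=477, t=496] → before → no.
D [t=334, t=611] → contains → counts.
F [t=425, t=686] → contains → counts.
G [t=237, t=382] → before → no.
H [t=9, t=228] → before → no.
J [t=195, t=445] → before → no.
K [t=493, t=629] → contains → counts.
Q [t=459, t=470] → before → no.
U [t=7, t=244] → before → no.
W [t=121, t=195] → before → no.
Total: 3.

3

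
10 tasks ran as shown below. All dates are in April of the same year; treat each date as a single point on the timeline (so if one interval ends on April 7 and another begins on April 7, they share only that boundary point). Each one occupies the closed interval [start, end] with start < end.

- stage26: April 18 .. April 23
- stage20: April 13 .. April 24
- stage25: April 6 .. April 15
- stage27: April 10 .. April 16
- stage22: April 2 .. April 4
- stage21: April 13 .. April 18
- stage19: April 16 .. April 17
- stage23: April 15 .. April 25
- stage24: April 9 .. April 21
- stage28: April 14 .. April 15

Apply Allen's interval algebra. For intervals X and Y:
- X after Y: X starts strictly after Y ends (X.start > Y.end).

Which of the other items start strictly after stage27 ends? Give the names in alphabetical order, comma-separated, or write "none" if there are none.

Target stage27 = [April 10, April 16].
stage19 [April 16, April 17] → met-by → no.
stage20 [April 13, April 24] → overlapped-by → no.
stage21 [April 13, April 18] → overlapped-by → no.
stage22 [April 2, April 4] → before → no.
stage23 [April 15, April 25] → overlapped-by → no.
stage24 [April 9, April 21] → contains → no.
stage25 [April 6, April 15] → overlaps → no.
stage26 [April 18, April 23] → after → yes.
stage28 [April 14, April 15] → during → no.
Result: stage26.

stage26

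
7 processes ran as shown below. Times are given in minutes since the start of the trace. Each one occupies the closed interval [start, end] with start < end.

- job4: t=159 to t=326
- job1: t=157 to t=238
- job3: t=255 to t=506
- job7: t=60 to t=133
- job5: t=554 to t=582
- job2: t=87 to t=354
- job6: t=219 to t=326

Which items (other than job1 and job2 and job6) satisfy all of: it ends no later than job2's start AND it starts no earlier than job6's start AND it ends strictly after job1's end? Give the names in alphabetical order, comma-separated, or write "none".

none

Conditions: its end is no later than job2's start (X.end <= t=87) AND its start is no earlier than job6's start (X.start >= t=219) AND its end is strictly after job1's end (X.end > t=238).
job3: end t=506 <= t=87? ✗; start t=255 >= t=219? ✓; end t=506 > t=238? ✓ → no.
job4: end t=326 <= t=87? ✗; start t=159 >= t=219? ✗; end t=326 > t=238? ✓ → no.
job5: end t=582 <= t=87? ✗; start t=554 >= t=219? ✓; end t=582 > t=238? ✓ → no.
job7: end t=133 <= t=87? ✗; start t=60 >= t=219? ✗; end t=133 > t=238? ✗ → no.
Result: none.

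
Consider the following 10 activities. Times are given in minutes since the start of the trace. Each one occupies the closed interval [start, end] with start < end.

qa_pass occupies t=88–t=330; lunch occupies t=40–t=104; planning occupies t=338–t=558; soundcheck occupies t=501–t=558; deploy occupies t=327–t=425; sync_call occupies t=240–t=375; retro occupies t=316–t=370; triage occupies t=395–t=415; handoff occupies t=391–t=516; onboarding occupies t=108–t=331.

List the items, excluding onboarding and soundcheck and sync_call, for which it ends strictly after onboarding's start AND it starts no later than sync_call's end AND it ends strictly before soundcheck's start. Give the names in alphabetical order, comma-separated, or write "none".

deploy, qa_pass, retro

Conditions: its end is strictly after onboarding's start (X.end > t=108) AND its start is no later than sync_call's end (X.start <= t=375) AND its end is strictly before soundcheck's start (X.end < t=501).
deploy: end t=425 > t=108? ✓; start t=327 <= t=375? ✓; end t=425 < t=501? ✓ → yes.
handoff: end t=516 > t=108? ✓; start t=391 <= t=375? ✗; end t=516 < t=501? ✗ → no.
lunch: end t=104 > t=108? ✗; start t=40 <= t=375? ✓; end t=104 < t=501? ✓ → no.
planning: end t=558 > t=108? ✓; start t=338 <= t=375? ✓; end t=558 < t=501? ✗ → no.
qa_pass: end t=330 > t=108? ✓; start t=88 <= t=375? ✓; end t=330 < t=501? ✓ → yes.
retro: end t=370 > t=108? ✓; start t=316 <= t=375? ✓; end t=370 < t=501? ✓ → yes.
triage: end t=415 > t=108? ✓; start t=395 <= t=375? ✗; end t=415 < t=501? ✓ → no.
Result: deploy, qa_pass, retro.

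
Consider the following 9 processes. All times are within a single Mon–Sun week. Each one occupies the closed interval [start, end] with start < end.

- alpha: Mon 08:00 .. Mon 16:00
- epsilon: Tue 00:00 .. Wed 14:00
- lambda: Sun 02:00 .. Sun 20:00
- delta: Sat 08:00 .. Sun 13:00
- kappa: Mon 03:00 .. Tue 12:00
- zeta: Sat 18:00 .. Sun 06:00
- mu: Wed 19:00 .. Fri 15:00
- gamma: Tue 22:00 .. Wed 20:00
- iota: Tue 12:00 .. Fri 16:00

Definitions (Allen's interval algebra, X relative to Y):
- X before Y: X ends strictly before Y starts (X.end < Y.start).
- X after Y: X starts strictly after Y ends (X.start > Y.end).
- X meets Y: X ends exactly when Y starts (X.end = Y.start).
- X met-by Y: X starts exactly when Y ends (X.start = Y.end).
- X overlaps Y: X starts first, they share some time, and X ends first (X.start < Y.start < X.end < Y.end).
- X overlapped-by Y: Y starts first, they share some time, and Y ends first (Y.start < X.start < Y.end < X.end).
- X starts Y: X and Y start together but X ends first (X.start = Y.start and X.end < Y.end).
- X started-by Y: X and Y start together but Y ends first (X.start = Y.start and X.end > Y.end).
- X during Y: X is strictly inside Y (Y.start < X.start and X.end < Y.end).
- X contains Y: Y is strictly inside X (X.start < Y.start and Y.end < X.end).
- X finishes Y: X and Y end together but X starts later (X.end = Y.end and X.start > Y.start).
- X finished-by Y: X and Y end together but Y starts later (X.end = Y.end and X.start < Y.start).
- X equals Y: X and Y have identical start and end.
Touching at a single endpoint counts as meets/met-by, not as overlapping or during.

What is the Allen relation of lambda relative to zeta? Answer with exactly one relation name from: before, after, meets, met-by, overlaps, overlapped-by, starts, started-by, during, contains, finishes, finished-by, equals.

overlapped-by

lambda = [Sun 02:00, Sun 20:00]; zeta = [Sat 18:00, Sun 06:00].
Compare endpoints: lambda.start > zeta.start, lambda.start < zeta.end, lambda.end > zeta.start, lambda.end > zeta.end.
That pattern is 'overlapped-by'.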